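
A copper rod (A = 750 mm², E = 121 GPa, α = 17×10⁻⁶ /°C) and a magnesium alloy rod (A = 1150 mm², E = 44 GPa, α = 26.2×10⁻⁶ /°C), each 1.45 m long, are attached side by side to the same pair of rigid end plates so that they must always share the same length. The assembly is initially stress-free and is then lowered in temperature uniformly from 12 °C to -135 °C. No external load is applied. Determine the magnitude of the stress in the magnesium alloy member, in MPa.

The magnesium alloy has the larger α, so on cooling it would change length more than the copper if both were free. The rigid plates force a common final length, so the magnesium alloy is put into tension and the copper into compression, with equal and opposite forces P (no external load).
Setting the final lengths equal and cancelling L: (α₁ − α₂)ΔT = P/(A₁E₁) + P/(A₂E₂).
|α₁ − α₂|·ΔT = 9.2×10⁻⁶ × 147 = 0.001352.
1/(A₁E₁) + 1/(A₂E₂) = 1/(750×121×10³) + 1/(1150×44×10³) = 3.078×10⁻⁸ N⁻¹.
So P = 0.001352 / 3.078×10⁻⁸ = 43.93 kN.
σ_{magnesium alloy} = P/A₂ = 43930/1150 = 38.2 MPa, tensile.

σ ≈ 38.2 MPa (tensile)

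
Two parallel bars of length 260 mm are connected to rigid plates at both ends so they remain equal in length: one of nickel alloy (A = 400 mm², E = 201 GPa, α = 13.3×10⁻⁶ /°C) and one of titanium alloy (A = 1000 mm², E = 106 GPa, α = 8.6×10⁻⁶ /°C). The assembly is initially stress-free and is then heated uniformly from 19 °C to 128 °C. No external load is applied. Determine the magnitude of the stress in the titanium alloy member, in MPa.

The nickel alloy has the larger α, so on heating it would change length more than the titanium alloy if both were free. The rigid plates force a common final length, so the nickel alloy is put into compression and the titanium alloy into tension, with equal and opposite forces P (no external load).
Equating the net (thermal + elastic) strains gives |α₁ − α₂|·ΔT = P·[1/(A₁E₁) + 1/(A₂E₂)].
|α₁ − α₂|·ΔT = 4.7×10⁻⁶ × 109 = 0.0005123.
1/(A₁E₁) + 1/(A₂E₂) = 1/(400×201×10³) + 1/(1000×106×10³) = 2.187×10⁻⁸ N⁻¹.
P = 0.0005123 / 2.187×10⁻⁸ = 23420 N = 23.42 kN.
σ_{titanium alloy} = P/A₂ = 23420/1000 = 23.42 MPa, tensile.

σ ≈ 23.4 MPa (tensile)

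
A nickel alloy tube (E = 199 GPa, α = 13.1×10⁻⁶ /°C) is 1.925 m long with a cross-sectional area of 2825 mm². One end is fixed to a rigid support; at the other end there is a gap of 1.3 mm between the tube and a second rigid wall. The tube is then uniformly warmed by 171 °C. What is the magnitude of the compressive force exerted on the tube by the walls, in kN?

P ≈ 880 kN

Unrestrained expansion: δ_free = αΔT L = 13.1×10⁻⁶ × 171 × 1925 = 4.312 mm.
After closing the 1.3 mm clearance, 4.312 − 1.3 = 3.012 mm of expansion remains to be suppressed by the wall.
That suppressed elongation corresponds to σ = E·Δ/L = 199×10³ × 3.012/1925 = 311.4 MPa.
Force on the wall = σA = 311.4 × 2825 mm² = 879.7 kN.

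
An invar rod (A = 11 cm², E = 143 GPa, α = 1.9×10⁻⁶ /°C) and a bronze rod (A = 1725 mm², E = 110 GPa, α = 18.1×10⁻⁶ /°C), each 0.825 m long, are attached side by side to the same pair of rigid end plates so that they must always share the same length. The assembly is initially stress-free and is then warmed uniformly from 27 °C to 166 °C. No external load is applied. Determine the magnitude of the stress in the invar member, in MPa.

σ ≈ 176 MPa (tensile)

The bronze has the larger α, so on heating it would change length more than the invar if both were free. The rigid plates force a common final length, so the bronze is put into compression and the invar into tension, with equal and opposite forces P (no external load).
Compatibility of the two members (thermal + elastic change equal): (α₁ − α₂)ΔT = P·[1/(A₁E₁) + 1/(A₂E₂)].
|α₁ − α₂|·ΔT = 16.2×10⁻⁶ × 139 = 0.002252.
1/(A₁E₁) + 1/(A₂E₂) = 1/(1100×143×10³) + 1/(1725×110×10³) = 1.163×10⁻⁸ N⁻¹.
P = 0.002252 / 1.163×10⁻⁸ = 193700 N = 193.7 kN.
σ_{invar} = P/A₁ = 193700/1100 = 176.1 MPa, tensile.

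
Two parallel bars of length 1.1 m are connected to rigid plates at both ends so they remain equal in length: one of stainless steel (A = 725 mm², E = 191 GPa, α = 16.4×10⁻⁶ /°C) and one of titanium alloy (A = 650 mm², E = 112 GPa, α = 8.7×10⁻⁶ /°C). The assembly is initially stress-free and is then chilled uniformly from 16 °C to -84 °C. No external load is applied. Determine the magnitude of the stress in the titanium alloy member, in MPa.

σ ≈ 56.5 MPa (compressive)

Both members must finish at the same length. With the larger α, the stainless steel tends to over-contract; the plates restrain it, putting the stainless steel in tension and the titanium alloy in compression. With no external load the two internal forces are equal and opposite, magnitude P.
Compatibility of the two members (thermal + elastic change equal): (α₁ − α₂)ΔT = P·[1/(A₁E₁) + 1/(A₂E₂)].
|α₁ − α₂|·ΔT = 7.7×10⁻⁶ × 100 = 0.00077.
1/(A₁E₁) + 1/(A₂E₂) = 1/(725×191×10³) + 1/(650×112×10³) = 2.096×10⁻⁸ N⁻¹.
P = 0.00077 / 2.096×10⁻⁸ = 36740 N = 36.74 kN.
σ_{titanium alloy} = P/A₂ = 36740/650 = 56.52 MPa, compressive.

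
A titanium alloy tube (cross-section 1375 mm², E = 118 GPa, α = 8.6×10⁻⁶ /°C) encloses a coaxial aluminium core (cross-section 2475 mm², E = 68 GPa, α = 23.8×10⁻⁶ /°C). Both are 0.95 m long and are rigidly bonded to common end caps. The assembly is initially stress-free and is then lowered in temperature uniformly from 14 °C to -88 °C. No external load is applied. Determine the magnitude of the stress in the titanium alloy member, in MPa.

The aluminium has the larger α, so on cooling it would change length more than the titanium alloy if both were free. The rigid plates force a common final length, so the aluminium is put into tension and the titanium alloy into compression, with equal and opposite forces P (no external load).
Compatibility of the two members (thermal + elastic change equal): (α₁ − α₂)ΔT = P·[1/(A₁E₁) + 1/(A₂E₂)].
|α₁ − α₂|·ΔT = 15.2×10⁻⁶ × 102 = 0.00155.
1/(A₁E₁) + 1/(A₂E₂) = 1/(1375×118×10³) + 1/(2475×68×10³) = 1.211×10⁻⁸ N⁻¹.
So P = 0.00155 / 1.211×10⁻⁸ = 128.1 kN.
σ_{titanium alloy} = P/A₁ = 128100/1375 = 93.15 MPa, compressive.

σ ≈ 93.1 MPa (compressive)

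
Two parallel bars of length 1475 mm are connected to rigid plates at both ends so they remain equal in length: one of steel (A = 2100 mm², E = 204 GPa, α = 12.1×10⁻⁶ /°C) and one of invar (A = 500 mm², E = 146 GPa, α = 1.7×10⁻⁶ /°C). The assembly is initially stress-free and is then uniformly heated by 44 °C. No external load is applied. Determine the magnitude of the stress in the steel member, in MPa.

Both members must finish at the same length. With the larger α, the steel tends to over-expand; the plates restrain it, putting the steel in compression and the invar in tension. With no external load the two internal forces are equal and opposite, magnitude P.
Setting the final lengths equal and cancelling L: (α₁ − α₂)ΔT = P/(A₁E₁) + P/(A₂E₂).
|α₁ − α₂|·ΔT = 10.4×10⁻⁶ × 44 = 0.0004576.
1/(A₁E₁) + 1/(A₂E₂) = 1/(2100×204×10³) + 1/(500×146×10³) = 1.603×10⁻⁸ N⁻¹.
So P = 0.0004576 / 1.603×10⁻⁸ = 28.54 kN.
σ_{steel} = P/A₁ = 28540/2100 = 13.59 MPa, compressive.

σ ≈ 13.6 MPa (compressive)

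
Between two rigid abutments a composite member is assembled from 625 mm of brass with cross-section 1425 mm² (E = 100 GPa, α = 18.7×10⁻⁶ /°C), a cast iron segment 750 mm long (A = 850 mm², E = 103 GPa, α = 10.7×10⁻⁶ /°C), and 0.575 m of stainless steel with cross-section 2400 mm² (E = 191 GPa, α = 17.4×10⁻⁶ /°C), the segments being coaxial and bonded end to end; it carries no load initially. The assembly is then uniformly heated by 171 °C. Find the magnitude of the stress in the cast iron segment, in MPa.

σ ≈ 421 MPa (compressive)

If the supports were absent, the total length change would be Σ αᵢΔT Lᵢ = 18.7×10⁻⁶×171×625 + 10.7×10⁻⁶×171×750 + 17.4×10⁻⁶×171×575 = 5.082 mm.
The rigid supports impose zero overall length change; the single axial force P common to all segments must satisfy P Σ Lᵢ/(AᵢEᵢ) = δ_free.
The series flexibility is Σ Lᵢ/(AᵢEᵢ) = 625/(1425×100×10³) + 750/(850×103×10³) + 575/(2400×191×10³) = 1.421×10⁻⁵ mm/N.
So P = 5.082 / 1.421×10⁻⁵ = 357.7 kN, compressive.
σ_{cast iron} = P / A = 357700 / 850 = 420.8 MPa.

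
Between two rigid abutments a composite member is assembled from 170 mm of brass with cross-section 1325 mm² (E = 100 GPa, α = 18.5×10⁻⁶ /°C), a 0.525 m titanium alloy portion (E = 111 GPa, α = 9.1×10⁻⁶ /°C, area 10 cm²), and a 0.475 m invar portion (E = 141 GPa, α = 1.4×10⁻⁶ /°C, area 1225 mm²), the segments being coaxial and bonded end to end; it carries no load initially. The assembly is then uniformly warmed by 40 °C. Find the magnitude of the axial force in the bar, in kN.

P ≈ 39.2 kN (compressive)

If the supports were absent, the total length change would be Σ αᵢΔT Lᵢ = 18.5×10⁻⁶×40×170 + 9.1×10⁻⁶×40×525 + 1.4×10⁻⁶×40×475 = 0.3435 mm.
The walls prevent any net length change, so an axial force P (same in every segment) develops. Compatibility: P · Σ Lᵢ/(AᵢEᵢ) = δ_free.
Σ Lᵢ/(AᵢEᵢ) = 170/(1325×100×10³) + 525/(1000×111×10³) + 475/(1225×141×10³) = 8.763×10⁻⁶ mm/N.
Hence P = δ_free / Σ(L/AE) = 0.3435/8.763×10⁻⁶ = 39.2 kN (compressive).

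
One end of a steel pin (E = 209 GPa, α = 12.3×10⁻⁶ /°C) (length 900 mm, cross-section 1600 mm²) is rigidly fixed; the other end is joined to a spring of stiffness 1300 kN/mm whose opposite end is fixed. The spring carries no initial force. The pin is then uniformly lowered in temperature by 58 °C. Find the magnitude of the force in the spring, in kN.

P ≈ 186 kN

If the spring were absent the pin would shorten by αΔT L = 12.3×10⁻⁶ × 58 × 900 = 0.6421 mm.
With a force P in the spring, the elastic change of the pin is PL/(AE) and that of the spring is P/k; compatibility requires their sum to equal δ_free.
P [ L/(AE) + 1/k ] = δ_free → P [ 900/(1600×209×10³) + 1/(1300×10³) ] = 0.6421.
P = 0.6421 / 3.461×10⁻⁶ = 185500 N.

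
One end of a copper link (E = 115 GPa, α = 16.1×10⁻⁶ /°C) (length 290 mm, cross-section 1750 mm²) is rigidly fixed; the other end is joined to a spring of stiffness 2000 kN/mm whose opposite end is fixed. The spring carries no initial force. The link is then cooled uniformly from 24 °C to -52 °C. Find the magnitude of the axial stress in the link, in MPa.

If the spring were absent the link would shorten by αΔT L = 16.1×10⁻⁶ × 76 × 290 = 0.3548 mm.
Let P be the tensile force in the spring. The link extends elastically by PL/(AE) and the spring stretches by P/k; together these equal δ_free.
P [ L/(AE) + 1/k ] = δ_free → P [ 290/(1750×115×10³) + 1/(2000×10³) ] = 0.3548.
P = 0.3548 / 1.941×10⁻⁶ = 182800 N.
σ = P/A = 182800/1750 = 104.5 MPa.

σ ≈ 104 MPa (tensile)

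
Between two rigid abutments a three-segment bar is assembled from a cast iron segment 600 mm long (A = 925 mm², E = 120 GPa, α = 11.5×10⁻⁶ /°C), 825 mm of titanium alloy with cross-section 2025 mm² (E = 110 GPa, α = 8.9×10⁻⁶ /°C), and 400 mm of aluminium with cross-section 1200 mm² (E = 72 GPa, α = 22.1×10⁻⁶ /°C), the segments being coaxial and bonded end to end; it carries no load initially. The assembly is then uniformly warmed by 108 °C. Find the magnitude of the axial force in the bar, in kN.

P ≈ 181 kN (compressive)

With the walls removed the bar would change length by δ_free = Σ αᵢΔT Lᵢ = 11.5×10⁻⁶×108×600 + 8.9×10⁻⁶×108×825 + 22.1×10⁻⁶×108×400 = 2.493 mm.
The walls prevent any net length change, so an axial force P (same in every segment) develops. Compatibility: P · Σ Lᵢ/(AᵢEᵢ) = δ_free.
The series flexibility is Σ Lᵢ/(AᵢEᵢ) = 600/(925×120×10³) + 825/(2025×110×10³) + 400/(1200×72×10³) = 1.374×10⁻⁵ mm/N.
P = 2.493 / 1.374×10⁻⁵ = 181500 N = 181.5 kN, compressive.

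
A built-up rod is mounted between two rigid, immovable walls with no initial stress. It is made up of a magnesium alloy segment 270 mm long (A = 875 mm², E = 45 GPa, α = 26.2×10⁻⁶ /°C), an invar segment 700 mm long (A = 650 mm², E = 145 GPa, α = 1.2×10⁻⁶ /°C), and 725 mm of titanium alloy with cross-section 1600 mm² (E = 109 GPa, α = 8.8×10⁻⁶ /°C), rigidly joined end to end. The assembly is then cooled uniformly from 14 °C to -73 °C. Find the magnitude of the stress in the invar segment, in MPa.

σ ≈ 104 MPa (tensile)

If the supports were absent, the total length change would be Σ αᵢΔT Lᵢ = 26.2×10⁻⁶×87×270 + 1.2×10⁻⁶×87×700 + 8.8×10⁻⁶×87×725 = 1.244 mm.
Since the ends are fixed, an axial force P builds up, equal in every segment, with P · Σ Lᵢ/(AᵢEᵢ) = δ_free.
Σ Lᵢ/(AᵢEᵢ) = 270/(875×45×10³) + 700/(650×145×10³) + 725/(1600×109×10³) = 1.844×10⁻⁵ mm/N.
So P = 1.244 / 1.844×10⁻⁵ = 67.43 kN, tensile.
σ_{invar} = P / A = 67430 / 650 = 103.7 MPa.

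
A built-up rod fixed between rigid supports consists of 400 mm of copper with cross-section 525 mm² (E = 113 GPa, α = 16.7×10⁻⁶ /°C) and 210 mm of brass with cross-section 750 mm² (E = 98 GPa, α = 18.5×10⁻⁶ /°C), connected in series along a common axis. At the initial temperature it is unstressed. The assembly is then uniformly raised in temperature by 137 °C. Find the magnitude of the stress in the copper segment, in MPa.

If the supports were absent, the total length change would be Σ αᵢΔT Lᵢ = 16.7×10⁻⁶×137×400 + 18.5×10⁻⁶×137×210 = 1.447 mm.
Since the ends are fixed, an axial force P builds up, equal in every segment, with P · Σ Lᵢ/(AᵢEᵢ) = δ_free.
Σ Lᵢ/(AᵢEᵢ) = 400/(525×113×10³) + 210/(750×98×10³) = 9.6×10⁻⁶ mm/N.
Hence P = δ_free / Σ(L/AE) = 1.447/9.6×10⁻⁶ = 150.8 kN (compressive).
σ_{copper} = P / A = 150800 / 525 = 287.2 MPa.

σ ≈ 287 MPa (compressive)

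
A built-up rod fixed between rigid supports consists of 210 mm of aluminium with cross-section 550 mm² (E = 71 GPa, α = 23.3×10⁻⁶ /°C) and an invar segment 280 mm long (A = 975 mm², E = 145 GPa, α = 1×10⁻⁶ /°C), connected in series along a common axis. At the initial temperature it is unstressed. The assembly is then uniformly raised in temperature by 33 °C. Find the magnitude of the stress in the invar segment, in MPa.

σ ≈ 23.8 MPa (compressive)

If the supports were absent, the total length change would be Σ αᵢΔT Lᵢ = 23.3×10⁻⁶×33×210 + 1×10⁻⁶×33×280 = 0.1707 mm.
The walls prevent any net length change, so an axial force P (same in every segment) develops. Compatibility: P · Σ Lᵢ/(AᵢEᵢ) = δ_free.
Σ Lᵢ/(AᵢEᵢ) = 210/(550×71×10³) + 280/(975×145×10³) = 7.358×10⁻⁶ mm/N.
Hence P = δ_free / Σ(L/AE) = 0.1707/7.358×10⁻⁶ = 23.2 kN (compressive).
σ_{invar} = P / A = 23200 / 975 = 23.79 MPa.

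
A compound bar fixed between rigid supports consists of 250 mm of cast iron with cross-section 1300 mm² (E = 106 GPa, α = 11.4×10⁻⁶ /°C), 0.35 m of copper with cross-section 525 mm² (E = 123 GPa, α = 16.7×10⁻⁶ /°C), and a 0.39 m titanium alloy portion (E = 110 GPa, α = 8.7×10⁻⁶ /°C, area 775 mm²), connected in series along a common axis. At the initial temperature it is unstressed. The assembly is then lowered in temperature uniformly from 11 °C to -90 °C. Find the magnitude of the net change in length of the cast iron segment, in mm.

Free thermal contraction of the whole bar: Σ αᵢΔT Lᵢ = 11.4×10⁻⁶×101×250 + 16.7×10⁻⁶×101×350 + 8.7×10⁻⁶×101×390 = 1.221 mm.
Since the ends are fixed, an axial force P builds up, equal in every segment, with P · Σ Lᵢ/(AᵢEᵢ) = δ_free.
Σ Lᵢ/(AᵢEᵢ) = 250/(1300×106×10³) + 350/(525×123×10³) + 390/(775×110×10³) = 1.181×10⁻⁵ mm/N.
P = 1.221 / 1.181×10⁻⁵ = 103400 N = 103.4 kN, tensile.
For the cast iron segment, free thermal change = 11.4×10⁻⁶×101×250 = 0.2878 mm and elastic change from P = 103400×250/(1300×106×10³) = 0.1876 mm; these oppose, so the net change is 0.1 mm (segment shortens).

|ΔL| ≈ 0.1 mm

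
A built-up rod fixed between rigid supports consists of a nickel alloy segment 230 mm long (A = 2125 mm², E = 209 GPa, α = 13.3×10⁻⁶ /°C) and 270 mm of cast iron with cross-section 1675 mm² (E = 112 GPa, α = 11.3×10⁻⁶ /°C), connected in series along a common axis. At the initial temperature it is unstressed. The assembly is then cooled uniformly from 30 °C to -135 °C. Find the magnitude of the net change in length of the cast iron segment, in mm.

|ΔL| ≈ 0.238 mm

If the supports were absent, the total length change would be Σ αᵢΔT Lᵢ = 13.3×10⁻⁶×165×230 + 11.3×10⁻⁶×165×270 = 1.008 mm.
The walls prevent any net length change, so an axial force P (same in every segment) develops. Compatibility: P · Σ Lᵢ/(AᵢEᵢ) = δ_free.
Σ Lᵢ/(AᵢEᵢ) = 230/(2125×209×10³) + 270/(1675×112×10³) = 1.957×10⁻⁶ mm/N.
P = 1.008 / 1.957×10⁻⁶ = 515100 N = 515.1 kN, tensile.
For the cast iron segment, free thermal change = 11.3×10⁻⁶×165×270 = 0.5034 mm and elastic change from P = 515100×270/(1675×112×10³) = 0.7414 mm; these oppose, so the net change is 0.238 mm (segment lengthens).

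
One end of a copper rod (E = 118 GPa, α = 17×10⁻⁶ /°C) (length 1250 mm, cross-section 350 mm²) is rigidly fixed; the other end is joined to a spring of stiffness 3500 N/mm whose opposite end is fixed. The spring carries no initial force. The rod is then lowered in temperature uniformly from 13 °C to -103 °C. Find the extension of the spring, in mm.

If the spring were absent the rod would shorten by αΔT L = 17×10⁻⁶ × 116 × 1250 = 2.465 mm.
With a force P in the spring, the elastic change of the rod is PL/(AE) and that of the spring is P/k; compatibility requires their sum to equal δ_free.
P [ L/(AE) + 1/k ] = δ_free → P [ 1250/(350×118×10³) + 1/(3500) ] = 2.465.
P = 2.465 / 0.000316 = 7801 N.
Spring extension = P/k = 7801/(3500) = 2.229 mm.

δ ≈ 2.23 mm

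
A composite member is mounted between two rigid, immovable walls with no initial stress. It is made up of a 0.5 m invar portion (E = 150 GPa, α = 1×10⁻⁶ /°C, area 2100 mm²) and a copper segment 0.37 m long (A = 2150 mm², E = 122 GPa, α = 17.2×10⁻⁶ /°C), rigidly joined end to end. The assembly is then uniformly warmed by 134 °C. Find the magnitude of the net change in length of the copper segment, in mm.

With the walls removed the bar would change length by δ_free = Σ αᵢΔT Lᵢ = 1×10⁻⁶×134×500 + 17.2×10⁻⁶×134×370 = 0.9198 mm.
The rigid supports impose zero overall length change; the single axial force P common to all segments must satisfy P Σ Lᵢ/(AᵢEᵢ) = δ_free.
The series flexibility is Σ Lᵢ/(AᵢEᵢ) = 500/(2100×150×10³) + 370/(2150×122×10³) = 2.998×10⁻⁶ mm/N.
So P = 0.9198 / 2.998×10⁻⁶ = 306.8 kN, compressive.
For the copper segment, free thermal change = 17.2×10⁻⁶×134×370 = 0.8528 mm and elastic change from P = 306800×370/(2150×122×10³) = 0.4328 mm; these oppose, so the net change is 0.42 mm (segment lengthens).

|ΔL| ≈ 0.42 mm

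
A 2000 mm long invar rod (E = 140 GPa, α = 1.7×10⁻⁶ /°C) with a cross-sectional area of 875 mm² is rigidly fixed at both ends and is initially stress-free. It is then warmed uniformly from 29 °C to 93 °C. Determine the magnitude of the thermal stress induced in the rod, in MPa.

σ ≈ 15.2 MPa (compressive)

The supports are rigid, so the total axial strain is zero. The restrained thermal strain is ε = αΔT = 1.7×10⁻⁶ × 64 = 108.8×10⁻⁶.
The stress required to suppress this strain is σ = Eε = 140×10³ × 108.8×10⁻⁶ = 15.23 MPa, compressive since the rod is trying to expand.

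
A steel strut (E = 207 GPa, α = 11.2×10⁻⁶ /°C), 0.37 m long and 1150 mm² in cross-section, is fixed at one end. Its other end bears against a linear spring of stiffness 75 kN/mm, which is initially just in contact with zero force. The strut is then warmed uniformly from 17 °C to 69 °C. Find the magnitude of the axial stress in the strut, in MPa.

If the spring were absent the strut would lengthen by αΔT L = 11.2×10⁻⁶ × 52 × 370 = 0.2155 mm.
Let P be the compressive force at the spring. The strut shortens elastically by PL/(AE) and the spring compresses by P/k; together these equal δ_free.
So P = δ_free / [L/(AE) + 1/k] = 0.2155 / [ 370/(1150×207×10³) + 1/(75×10³) ].
P = 0.2155 / 1.489×10⁻⁵ = 14470 N.
σ = P/A = 14470/1150 = 12.59 MPa.

σ ≈ 12.6 MPa (compressive)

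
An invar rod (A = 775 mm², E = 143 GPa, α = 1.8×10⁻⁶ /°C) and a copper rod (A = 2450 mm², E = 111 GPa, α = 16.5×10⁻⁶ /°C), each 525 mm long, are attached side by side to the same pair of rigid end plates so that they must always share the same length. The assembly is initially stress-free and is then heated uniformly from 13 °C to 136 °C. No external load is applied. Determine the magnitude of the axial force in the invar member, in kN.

Both members must finish at the same length. With the larger α, the copper tends to over-expand; the plates restrain it, putting the copper in compression and the invar in tension. With no external load the two internal forces are equal and opposite, magnitude P.
Setting the final lengths equal and cancelling L: (α₁ − α₂)ΔT = P/(A₁E₁) + P/(A₂E₂).
|α₁ − α₂|·ΔT = 14.7×10⁻⁶ × 123 = 0.001808.
1/(A₁E₁) + 1/(A₂E₂) = 1/(775×143×10³) + 1/(2450×111×10³) = 1.27×10⁻⁸ N⁻¹.
So P = 0.001808 / 1.27×10⁻⁸ = 142.4 kN.

P ≈ 142 kN (tensile in the invar)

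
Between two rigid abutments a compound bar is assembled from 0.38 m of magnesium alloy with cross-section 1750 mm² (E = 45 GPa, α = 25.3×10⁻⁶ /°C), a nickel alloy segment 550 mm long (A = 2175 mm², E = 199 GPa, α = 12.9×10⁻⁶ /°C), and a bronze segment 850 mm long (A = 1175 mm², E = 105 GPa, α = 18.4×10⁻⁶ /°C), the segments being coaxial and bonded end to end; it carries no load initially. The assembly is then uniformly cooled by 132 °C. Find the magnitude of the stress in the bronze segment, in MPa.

If the supports were absent, the total length change would be Σ αᵢΔT Lᵢ = 25.3×10⁻⁶×132×380 + 12.9×10⁻⁶×132×550 + 18.4×10⁻⁶×132×850 = 4.27 mm.
Since the ends are fixed, an axial force P builds up, equal in every segment, with P · Σ Lᵢ/(AᵢEᵢ) = δ_free.
The series flexibility is Σ Lᵢ/(AᵢEᵢ) = 380/(1750×45×10³) + 550/(2175×199×10³) + 850/(1175×105×10³) = 1.299×10⁻⁵ mm/N.
P = 4.27 / 1.299×10⁻⁵ = 328800 N = 328.8 kN, tensile.
σ_{bronze} = P / A = 328800 / 1175 = 279.9 MPa.

σ ≈ 280 MPa (tensile)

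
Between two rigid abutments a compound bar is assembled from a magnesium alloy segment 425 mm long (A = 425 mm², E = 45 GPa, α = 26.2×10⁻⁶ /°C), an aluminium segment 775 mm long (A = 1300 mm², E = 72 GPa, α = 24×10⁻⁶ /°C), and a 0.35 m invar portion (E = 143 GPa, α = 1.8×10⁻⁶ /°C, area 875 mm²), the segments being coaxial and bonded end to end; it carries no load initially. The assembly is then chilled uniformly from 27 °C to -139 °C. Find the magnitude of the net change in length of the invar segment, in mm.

|ΔL| ≈ 0.319 mm

Free thermal contraction of the whole bar: Σ αᵢΔT Lᵢ = 26.2×10⁻⁶×166×425 + 24×10⁻⁶×166×775 + 1.8×10⁻⁶×166×350 = 5.041 mm.
The rigid supports impose zero overall length change; the single axial force P common to all segments must satisfy P Σ Lᵢ/(AᵢEᵢ) = δ_free.
The series flexibility is Σ Lᵢ/(AᵢEᵢ) = 425/(425×45×10³) + 775/(1300×72×10³) + 350/(875×143×10³) = 3.33×10⁻⁵ mm/N.
Hence P = δ_free / Σ(L/AE) = 5.041/3.33×10⁻⁵ = 151.4 kN (tensile).
For the invar segment, free thermal change = 1.8×10⁻⁶×166×350 = 0.1046 mm and elastic change from P = 151400×350/(875×143×10³) = 0.4234 mm; these oppose, so the net change is 0.319 mm (segment lengthens).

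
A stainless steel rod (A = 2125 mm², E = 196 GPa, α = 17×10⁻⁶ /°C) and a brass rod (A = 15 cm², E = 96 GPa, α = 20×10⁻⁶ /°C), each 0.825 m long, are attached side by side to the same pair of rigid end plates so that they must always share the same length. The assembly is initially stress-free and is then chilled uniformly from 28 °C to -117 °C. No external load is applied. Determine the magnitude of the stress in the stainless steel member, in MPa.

The brass has the larger α, so on cooling it would change length more than the stainless steel if both were free. The rigid plates force a common final length, so the brass is put into tension and the stainless steel into compression, with equal and opposite forces P (no external load).
Equating the net (thermal + elastic) strains gives |α₁ − α₂|·ΔT = P·[1/(A₁E₁) + 1/(A₂E₂)].
|α₁ − α₂|·ΔT = 3×10⁻⁶ × 145 = 0.000435.
1/(A₁E₁) + 1/(A₂E₂) = 1/(2125×196×10³) + 1/(1500×96×10³) = 9.345×10⁻⁹ N⁻¹.
So P = 0.000435 / 9.345×10⁻⁹ = 46.55 kN.
σ_{stainless steel} = P/A₁ = 46550/2125 = 21.9 MPa, compressive.

σ ≈ 21.9 MPa (compressive)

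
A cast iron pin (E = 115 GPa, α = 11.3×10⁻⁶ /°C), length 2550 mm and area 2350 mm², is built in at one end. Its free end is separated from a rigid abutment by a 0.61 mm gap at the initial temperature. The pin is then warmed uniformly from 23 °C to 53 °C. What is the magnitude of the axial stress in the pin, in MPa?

Unrestrained expansion: δ_free = αΔT L = 11.3×10⁻⁶ × 30 × 2550 = 0.8645 mm.
The gap closes (δ_free > 0.61 mm) and the wall then resists a further 0.8645 − 0.61 = 0.2545 mm of expansion.
That suppressed elongation corresponds to σ = E·Δ/L = 115×10³ × 0.2545/2550 = 11.48 MPa.

σ ≈ 11.5 MPa (compressive)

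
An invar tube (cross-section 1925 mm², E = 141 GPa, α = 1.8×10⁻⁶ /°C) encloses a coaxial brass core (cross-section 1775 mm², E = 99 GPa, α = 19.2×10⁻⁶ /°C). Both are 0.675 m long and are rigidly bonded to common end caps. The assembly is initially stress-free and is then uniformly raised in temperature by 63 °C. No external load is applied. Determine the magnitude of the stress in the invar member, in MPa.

Both members must finish at the same length. With the larger α, the brass tends to over-expand; the plates restrain it, putting the brass in compression and the invar in tension. With no external load the two internal forces are equal and opposite, magnitude P.
Setting the final lengths equal and cancelling L: (α₁ − α₂)ΔT = P/(A₁E₁) + P/(A₂E₂).
|α₁ − α₂|·ΔT = 17.4×10⁻⁶ × 63 = 0.001096.
1/(A₁E₁) + 1/(A₂E₂) = 1/(1925×141×10³) + 1/(1775×99×10³) = 9.375×10⁻⁹ N⁻¹.
So P = 0.001096 / 9.375×10⁻⁹ = 116.9 kN.
σ_{invar} = P/A₁ = 116900/1925 = 60.74 MPa, tensile.

σ ≈ 60.7 MPa (tensile)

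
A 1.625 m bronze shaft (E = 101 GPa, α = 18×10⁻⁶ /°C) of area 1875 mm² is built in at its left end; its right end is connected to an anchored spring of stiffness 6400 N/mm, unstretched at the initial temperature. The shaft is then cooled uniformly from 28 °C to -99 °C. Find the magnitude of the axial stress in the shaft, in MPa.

σ ≈ 12 MPa (tensile)

The unrestrained thermal change is αΔT L = 18×10⁻⁶ × 127 × 1625 = 3.715 mm.
With a force P in the spring, the elastic change of the shaft is PL/(AE) and that of the spring is P/k; compatibility requires their sum to equal δ_free.
So P = δ_free / [L/(AE) + 1/k] = 3.715 / [ 1625/(1875×101×10³) + 1/(6400) ].
P = 3.715 / 0.0001648 = 22540 N.
σ = P/A = 22540/1875 = 12.02 MPa.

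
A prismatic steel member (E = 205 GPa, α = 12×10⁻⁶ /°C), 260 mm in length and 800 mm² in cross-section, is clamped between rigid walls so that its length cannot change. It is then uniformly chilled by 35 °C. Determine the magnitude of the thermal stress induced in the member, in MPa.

σ ≈ 86.1 MPa (tensile)

With length fixed, the mechanical strain must cancel the thermal strain αΔT = 12×10⁻⁶ × 35 = 420×10⁻⁶.
σ = EαΔT = 205×10³ × 12×10⁻⁶ × 35 = 86.1 MPa (tensile; the member is trying to contract).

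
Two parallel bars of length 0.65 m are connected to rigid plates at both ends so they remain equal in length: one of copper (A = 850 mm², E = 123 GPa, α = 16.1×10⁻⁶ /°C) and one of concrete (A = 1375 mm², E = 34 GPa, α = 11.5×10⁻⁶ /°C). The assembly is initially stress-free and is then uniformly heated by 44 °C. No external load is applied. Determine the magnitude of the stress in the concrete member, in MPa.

σ ≈ 4.76 MPa (tensile)

The copper has the larger α, so on heating it would change length more than the concrete if both were free. The rigid plates force a common final length, so the copper is put into compression and the concrete into tension, with equal and opposite forces P (no external load).
Equating the net (thermal + elastic) strains gives |α₁ − α₂|·ΔT = P·[1/(A₁E₁) + 1/(A₂E₂)].
|α₁ − α₂|·ΔT = 4.6×10⁻⁶ × 44 = 0.0002024.
1/(A₁E₁) + 1/(A₂E₂) = 1/(850×123×10³) + 1/(1375×34×10³) = 3.096×10⁻⁸ N⁻¹.
P = 0.0002024 / 3.096×10⁻⁸ = 6538 N = 6.538 kN.
σ_{concrete} = P/A₂ = 6538/1375 = 4.755 MPa, tensile.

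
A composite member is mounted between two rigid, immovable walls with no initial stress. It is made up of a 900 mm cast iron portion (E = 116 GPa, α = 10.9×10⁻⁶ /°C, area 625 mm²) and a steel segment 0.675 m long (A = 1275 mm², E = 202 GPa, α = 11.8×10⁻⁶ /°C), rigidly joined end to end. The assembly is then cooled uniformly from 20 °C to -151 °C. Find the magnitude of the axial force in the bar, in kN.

P ≈ 202 kN (tensile)

With the walls removed the bar would change length by δ_free = Σ αᵢΔT Lᵢ = 10.9×10⁻⁶×171×900 + 11.8×10⁻⁶×171×675 = 3.04 mm.
Since the ends are fixed, an axial force P builds up, equal in every segment, with P · Σ Lᵢ/(AᵢEᵢ) = δ_free.
Σ Lᵢ/(AᵢEᵢ) = 900/(625×116×10³) + 675/(1275×202×10³) = 1.503×10⁻⁵ mm/N.
P = 3.04 / 1.503×10⁻⁵ = 202200 N = 202.2 kN, tensile.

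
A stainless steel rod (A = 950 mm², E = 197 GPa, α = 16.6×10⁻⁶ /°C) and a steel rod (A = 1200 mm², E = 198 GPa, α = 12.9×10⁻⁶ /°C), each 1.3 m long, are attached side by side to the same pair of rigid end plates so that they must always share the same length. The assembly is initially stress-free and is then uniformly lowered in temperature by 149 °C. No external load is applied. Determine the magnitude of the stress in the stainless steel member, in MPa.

σ ≈ 60.8 MPa (tensile)

Both members must finish at the same length. With the larger α, the stainless steel tends to over-contract; the plates restrain it, putting the stainless steel in tension and the steel in compression. With no external load the two internal forces are equal and opposite, magnitude P.
Equating the net (thermal + elastic) strains gives |α₁ − α₂|·ΔT = P·[1/(A₁E₁) + 1/(A₂E₂)].
|α₁ − α₂|·ΔT = 3.7×10⁻⁶ × 149 = 0.0005513.
1/(A₁E₁) + 1/(A₂E₂) = 1/(950×197×10³) + 1/(1200×198×10³) = 9.552×10⁻⁹ N⁻¹.
P = 0.0005513 / 9.552×10⁻⁹ = 57720 N = 57.72 kN.
σ_{stainless steel} = P/A₁ = 57720/950 = 60.75 MPa, tensile.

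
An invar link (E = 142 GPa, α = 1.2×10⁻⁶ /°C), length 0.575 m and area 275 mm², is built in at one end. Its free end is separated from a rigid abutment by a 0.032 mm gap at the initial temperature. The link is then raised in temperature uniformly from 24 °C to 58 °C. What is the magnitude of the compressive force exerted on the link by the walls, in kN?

P ≈ 0 kN

Free thermal elongation = αΔT L = 1.2×10⁻⁶ × 34 × 575 = 0.02346 mm.
Since δ_free = 0.0235 mm is less than the 0.032 mm gap, the link never touches the wall. No axial force develops.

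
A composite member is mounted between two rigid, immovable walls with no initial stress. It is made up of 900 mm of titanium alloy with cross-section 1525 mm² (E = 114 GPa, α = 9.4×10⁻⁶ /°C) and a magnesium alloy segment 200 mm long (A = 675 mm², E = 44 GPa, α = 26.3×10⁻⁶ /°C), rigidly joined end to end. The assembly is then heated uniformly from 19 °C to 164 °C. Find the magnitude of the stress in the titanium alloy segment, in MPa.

Free thermal expansion of the whole bar: Σ αᵢΔT Lᵢ = 9.4×10⁻⁶×145×900 + 26.3×10⁻⁶×145×200 = 1.989 mm.
Since the ends are fixed, an axial force P builds up, equal in every segment, with P · Σ Lᵢ/(AᵢEᵢ) = δ_free.
The series flexibility is Σ Lᵢ/(AᵢEᵢ) = 900/(1525×114×10³) + 200/(675×44×10³) = 1.191×10⁻⁵ mm/N.
P = 1.989 / 1.191×10⁻⁵ = 167000 N = 167 kN, compressive.
σ_{titanium alloy} = P / A = 167000 / 1525 = 109.5 MPa.

σ ≈ 110 MPa (compressive)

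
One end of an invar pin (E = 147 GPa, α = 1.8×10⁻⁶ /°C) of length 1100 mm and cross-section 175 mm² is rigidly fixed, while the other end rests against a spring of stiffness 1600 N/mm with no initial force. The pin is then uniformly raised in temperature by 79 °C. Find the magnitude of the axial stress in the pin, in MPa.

σ ≈ 1.34 MPa (compressive)

If the spring were absent the pin would lengthen by αΔT L = 1.8×10⁻⁶ × 79 × 1100 = 0.1564 mm.
With a force P in the spring, the elastic change of the pin is PL/(AE) and that of the spring is P/k; compatibility requires their sum to equal δ_free.
So P = δ_free / [L/(AE) + 1/k] = 0.1564 / [ 1100/(175×147×10³) + 1/(1600) ].
P = 0.1564 / 0.0006678 = 234.2 N.
σ = P/A = 234.2/175 = 1.339 MPa.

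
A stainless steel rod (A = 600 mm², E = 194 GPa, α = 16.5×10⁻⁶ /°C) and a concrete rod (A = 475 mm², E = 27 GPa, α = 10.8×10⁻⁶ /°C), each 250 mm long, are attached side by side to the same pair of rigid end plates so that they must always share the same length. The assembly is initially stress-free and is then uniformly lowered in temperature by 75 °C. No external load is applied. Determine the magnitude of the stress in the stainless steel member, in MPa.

σ ≈ 8.23 MPa (tensile)

Equilibrium of a rigid end plate with no external load gives equal and opposite internal forces ±P in the two members. Since α_{stainless steel} > α_{concrete}, cooling drives the stainless steel into tension and the concrete into compression.
Compatibility of the two members (thermal + elastic change equal): (α₁ − α₂)ΔT = P·[1/(A₁E₁) + 1/(A₂E₂)].
|α₁ − α₂|·ΔT = 5.7×10⁻⁶ × 75 = 0.0004275.
1/(A₁E₁) + 1/(A₂E₂) = 1/(600×194×10³) + 1/(475×27×10³) = 8.656×10⁻⁸ N⁻¹.
So P = 0.0004275 / 8.656×10⁻⁸ = 4.939 kN.
σ_{stainless steel} = P/A₁ = 4939/600 = 8.231 MPa, tensile.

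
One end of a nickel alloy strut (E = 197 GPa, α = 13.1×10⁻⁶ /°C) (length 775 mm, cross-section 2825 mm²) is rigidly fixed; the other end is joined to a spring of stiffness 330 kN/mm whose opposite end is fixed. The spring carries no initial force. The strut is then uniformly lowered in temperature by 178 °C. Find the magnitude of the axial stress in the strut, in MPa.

σ ≈ 145 MPa (tensile)

Free thermal contraction: δ_free = αΔT L = 13.1×10⁻⁶ × 178 × 775 = 1.807 mm.
With a force P in the spring, the elastic change of the strut is PL/(AE) and that of the spring is P/k; compatibility requires their sum to equal δ_free.
So P = δ_free / [L/(AE) + 1/k] = 1.807 / [ 775/(2825×197×10³) + 1/(330×10³) ].
P = 1.807 / 4.423×10⁻⁶ = 408600 N.
σ = P/A = 408600/2825 = 144.6 MPa.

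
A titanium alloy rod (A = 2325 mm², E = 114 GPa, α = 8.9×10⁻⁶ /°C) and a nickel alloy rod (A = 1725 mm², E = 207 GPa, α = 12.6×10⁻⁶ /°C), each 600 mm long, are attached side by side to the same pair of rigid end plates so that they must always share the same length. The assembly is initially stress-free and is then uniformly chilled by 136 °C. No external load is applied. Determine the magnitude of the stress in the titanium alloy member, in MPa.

Equilibrium of a rigid end plate with no external load gives equal and opposite internal forces ±P in the two members. Since α_{nickel alloy} > α_{titanium alloy}, cooling drives the nickel alloy into tension and the titanium alloy into compression.
Equating the net (thermal + elastic) strains gives |α₁ − α₂|·ΔT = P·[1/(A₁E₁) + 1/(A₂E₂)].
|α₁ − α₂|·ΔT = 3.7×10⁻⁶ × 136 = 0.0005032.
1/(A₁E₁) + 1/(A₂E₂) = 1/(2325×114×10³) + 1/(1725×207×10³) = 6.573×10⁻⁹ N⁻¹.
P = 0.0005032 / 6.573×10⁻⁹ = 76550 N = 76.55 kN.
σ_{titanium alloy} = P/A₁ = 76550/2325 = 32.93 MPa, compressive.

σ ≈ 32.9 MPa (compressive)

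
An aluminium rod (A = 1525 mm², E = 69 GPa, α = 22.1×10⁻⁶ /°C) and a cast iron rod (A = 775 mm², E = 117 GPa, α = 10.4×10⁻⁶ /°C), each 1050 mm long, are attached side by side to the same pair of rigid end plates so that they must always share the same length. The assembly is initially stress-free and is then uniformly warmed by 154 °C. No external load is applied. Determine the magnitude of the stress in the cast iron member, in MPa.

Equilibrium of a rigid end plate with no external load gives equal and opposite internal forces ±P in the two members. Since α_{aluminium} > α_{cast iron}, heating drives the aluminium into compression and the cast iron into tension.
Compatibility of the two members (thermal + elastic change equal): (α₁ − α₂)ΔT = P·[1/(A₁E₁) + 1/(A₂E₂)].
|α₁ − α₂|·ΔT = 11.7×10⁻⁶ × 154 = 0.001802.
1/(A₁E₁) + 1/(A₂E₂) = 1/(1525×69×10³) + 1/(775×117×10³) = 2.053×10⁻⁸ N⁻¹.
P = 0.001802 / 2.053×10⁻⁸ = 87760 N = 87.76 kN.
σ_{cast iron} = P/A₂ = 87760/775 = 113.2 MPa, tensile.

σ ≈ 113 MPa (tensile)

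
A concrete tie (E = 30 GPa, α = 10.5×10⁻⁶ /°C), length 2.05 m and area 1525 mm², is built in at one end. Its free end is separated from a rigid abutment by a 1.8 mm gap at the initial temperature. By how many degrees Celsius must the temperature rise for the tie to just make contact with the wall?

The gap closes when αΔT L = 1.8 mm, since the tie is still unstressed at that instant.
ΔT = 1.8 / (10.5×10⁻⁶ × 2050) = 83.62 °C.

ΔT ≈ 83.6 °C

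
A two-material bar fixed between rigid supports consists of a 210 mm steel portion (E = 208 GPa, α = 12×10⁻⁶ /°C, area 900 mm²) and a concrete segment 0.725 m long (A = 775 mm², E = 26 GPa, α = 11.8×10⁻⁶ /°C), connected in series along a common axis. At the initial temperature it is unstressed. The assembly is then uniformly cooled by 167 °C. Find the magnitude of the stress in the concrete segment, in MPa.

If the supports were absent, the total length change would be Σ αᵢΔT Lᵢ = 12×10⁻⁶×167×210 + 11.8×10⁻⁶×167×725 = 1.85 mm.
Since the ends are fixed, an axial force P builds up, equal in every segment, with P · Σ Lᵢ/(AᵢEᵢ) = δ_free.
The series flexibility is Σ Lᵢ/(AᵢEᵢ) = 210/(900×208×10³) + 725/(775×26×10³) = 3.71×10⁻⁵ mm/N.
Hence P = δ_free / Σ(L/AE) = 1.85/3.71×10⁻⁵ = 49.85 kN (tensile).
σ_{concrete} = P / A = 49850 / 775 = 64.32 MPa.

σ ≈ 64.3 MPa (tensile)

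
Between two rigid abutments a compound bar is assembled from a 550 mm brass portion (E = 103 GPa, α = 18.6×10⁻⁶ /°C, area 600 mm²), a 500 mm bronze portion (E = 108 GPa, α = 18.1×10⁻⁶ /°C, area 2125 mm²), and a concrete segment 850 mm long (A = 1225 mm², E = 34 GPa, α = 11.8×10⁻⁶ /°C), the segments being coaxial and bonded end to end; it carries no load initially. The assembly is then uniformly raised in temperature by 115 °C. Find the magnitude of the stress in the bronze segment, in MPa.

Free thermal expansion of the whole bar: Σ αᵢΔT Lᵢ = 18.6×10⁻⁶×115×550 + 18.1×10⁻⁶×115×500 + 11.8×10⁻⁶×115×850 = 3.371 mm.
The walls prevent any net length change, so an axial force P (same in every segment) develops. Compatibility: P · Σ Lᵢ/(AᵢEᵢ) = δ_free.
Σ Lᵢ/(AᵢEᵢ) = 550/(600×103×10³) + 500/(2125×108×10³) + 850/(1225×34×10³) = 3.149×10⁻⁵ mm/N.
Hence P = δ_free / Σ(L/AE) = 3.371/3.149×10⁻⁵ = 107.1 kN (compressive).
σ_{bronze} = P / A = 107100 / 2125 = 50.38 MPa.

σ ≈ 50.4 MPa (compressive)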